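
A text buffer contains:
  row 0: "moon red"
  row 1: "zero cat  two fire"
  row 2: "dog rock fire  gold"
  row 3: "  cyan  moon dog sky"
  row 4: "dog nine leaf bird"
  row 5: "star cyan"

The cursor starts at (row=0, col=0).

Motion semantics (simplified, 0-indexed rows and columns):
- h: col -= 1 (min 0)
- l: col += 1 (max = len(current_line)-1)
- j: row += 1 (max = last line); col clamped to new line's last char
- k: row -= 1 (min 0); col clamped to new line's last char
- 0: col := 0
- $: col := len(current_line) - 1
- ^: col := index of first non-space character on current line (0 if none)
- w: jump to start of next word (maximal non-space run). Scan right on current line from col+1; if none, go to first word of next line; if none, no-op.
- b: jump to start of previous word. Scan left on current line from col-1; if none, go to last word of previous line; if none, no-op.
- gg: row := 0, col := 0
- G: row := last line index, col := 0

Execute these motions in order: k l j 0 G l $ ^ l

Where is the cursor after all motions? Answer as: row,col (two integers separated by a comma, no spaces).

Answer: 5,1

Derivation:
After 1 (k): row=0 col=0 char='m'
After 2 (l): row=0 col=1 char='o'
After 3 (j): row=1 col=1 char='e'
After 4 (0): row=1 col=0 char='z'
After 5 (G): row=5 col=0 char='s'
After 6 (l): row=5 col=1 char='t'
After 7 ($): row=5 col=8 char='n'
After 8 (^): row=5 col=0 char='s'
After 9 (l): row=5 col=1 char='t'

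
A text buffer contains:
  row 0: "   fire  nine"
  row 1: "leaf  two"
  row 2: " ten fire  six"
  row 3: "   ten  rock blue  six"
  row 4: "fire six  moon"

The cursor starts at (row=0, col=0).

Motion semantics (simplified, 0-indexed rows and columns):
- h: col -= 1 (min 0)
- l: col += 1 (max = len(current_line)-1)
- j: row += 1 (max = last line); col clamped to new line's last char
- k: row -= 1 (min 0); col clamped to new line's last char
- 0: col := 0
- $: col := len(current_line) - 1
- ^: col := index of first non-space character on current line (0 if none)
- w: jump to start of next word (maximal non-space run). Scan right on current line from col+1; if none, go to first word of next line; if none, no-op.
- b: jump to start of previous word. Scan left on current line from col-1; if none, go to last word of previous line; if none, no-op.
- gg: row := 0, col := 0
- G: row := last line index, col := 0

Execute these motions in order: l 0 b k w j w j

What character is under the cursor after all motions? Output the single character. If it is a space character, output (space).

After 1 (l): row=0 col=1 char='_'
After 2 (0): row=0 col=0 char='_'
After 3 (b): row=0 col=0 char='_'
After 4 (k): row=0 col=0 char='_'
After 5 (w): row=0 col=3 char='f'
After 6 (j): row=1 col=3 char='f'
After 7 (w): row=1 col=6 char='t'
After 8 (j): row=2 col=6 char='i'

Answer: i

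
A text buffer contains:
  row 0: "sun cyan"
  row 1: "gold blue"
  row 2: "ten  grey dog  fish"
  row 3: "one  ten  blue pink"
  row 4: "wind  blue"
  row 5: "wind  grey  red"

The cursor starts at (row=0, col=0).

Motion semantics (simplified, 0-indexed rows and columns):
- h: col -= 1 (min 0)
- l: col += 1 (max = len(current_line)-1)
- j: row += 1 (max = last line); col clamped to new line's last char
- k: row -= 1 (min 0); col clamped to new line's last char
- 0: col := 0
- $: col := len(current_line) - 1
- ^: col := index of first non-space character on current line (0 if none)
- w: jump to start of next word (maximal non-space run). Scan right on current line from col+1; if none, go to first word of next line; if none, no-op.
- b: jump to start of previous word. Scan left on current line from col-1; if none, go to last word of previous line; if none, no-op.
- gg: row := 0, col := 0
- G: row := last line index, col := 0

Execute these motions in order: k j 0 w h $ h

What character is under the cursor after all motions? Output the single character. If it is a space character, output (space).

Answer: u

Derivation:
After 1 (k): row=0 col=0 char='s'
After 2 (j): row=1 col=0 char='g'
After 3 (0): row=1 col=0 char='g'
After 4 (w): row=1 col=5 char='b'
After 5 (h): row=1 col=4 char='_'
After 6 ($): row=1 col=8 char='e'
After 7 (h): row=1 col=7 char='u'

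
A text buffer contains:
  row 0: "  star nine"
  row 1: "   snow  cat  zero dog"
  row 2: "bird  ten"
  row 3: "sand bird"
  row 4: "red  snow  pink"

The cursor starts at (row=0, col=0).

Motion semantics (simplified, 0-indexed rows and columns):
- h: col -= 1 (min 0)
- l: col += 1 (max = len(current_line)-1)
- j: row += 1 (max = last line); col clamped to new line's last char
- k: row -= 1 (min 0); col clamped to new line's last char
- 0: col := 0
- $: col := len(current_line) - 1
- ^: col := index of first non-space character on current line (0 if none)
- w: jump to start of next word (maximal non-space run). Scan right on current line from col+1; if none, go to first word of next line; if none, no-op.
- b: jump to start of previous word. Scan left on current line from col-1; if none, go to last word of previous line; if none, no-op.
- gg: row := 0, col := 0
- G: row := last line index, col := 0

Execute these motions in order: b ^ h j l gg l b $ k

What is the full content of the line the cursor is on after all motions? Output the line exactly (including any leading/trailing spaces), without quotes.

Answer:   star nine

Derivation:
After 1 (b): row=0 col=0 char='_'
After 2 (^): row=0 col=2 char='s'
After 3 (h): row=0 col=1 char='_'
After 4 (j): row=1 col=1 char='_'
After 5 (l): row=1 col=2 char='_'
After 6 (gg): row=0 col=0 char='_'
After 7 (l): row=0 col=1 char='_'
After 8 (b): row=0 col=1 char='_'
After 9 ($): row=0 col=10 char='e'
After 10 (k): row=0 col=10 char='e'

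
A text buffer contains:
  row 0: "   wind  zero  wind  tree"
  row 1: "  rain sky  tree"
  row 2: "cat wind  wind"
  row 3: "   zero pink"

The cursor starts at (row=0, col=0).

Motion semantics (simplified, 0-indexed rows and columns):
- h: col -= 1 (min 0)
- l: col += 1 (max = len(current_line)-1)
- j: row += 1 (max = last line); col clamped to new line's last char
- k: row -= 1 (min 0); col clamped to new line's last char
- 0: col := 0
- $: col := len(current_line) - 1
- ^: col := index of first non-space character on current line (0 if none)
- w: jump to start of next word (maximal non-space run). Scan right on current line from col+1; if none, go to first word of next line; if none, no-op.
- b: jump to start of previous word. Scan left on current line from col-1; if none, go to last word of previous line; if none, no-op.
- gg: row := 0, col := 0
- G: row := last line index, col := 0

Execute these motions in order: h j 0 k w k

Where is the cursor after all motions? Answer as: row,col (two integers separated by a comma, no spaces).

Answer: 0,3

Derivation:
After 1 (h): row=0 col=0 char='_'
After 2 (j): row=1 col=0 char='_'
After 3 (0): row=1 col=0 char='_'
After 4 (k): row=0 col=0 char='_'
After 5 (w): row=0 col=3 char='w'
After 6 (k): row=0 col=3 char='w'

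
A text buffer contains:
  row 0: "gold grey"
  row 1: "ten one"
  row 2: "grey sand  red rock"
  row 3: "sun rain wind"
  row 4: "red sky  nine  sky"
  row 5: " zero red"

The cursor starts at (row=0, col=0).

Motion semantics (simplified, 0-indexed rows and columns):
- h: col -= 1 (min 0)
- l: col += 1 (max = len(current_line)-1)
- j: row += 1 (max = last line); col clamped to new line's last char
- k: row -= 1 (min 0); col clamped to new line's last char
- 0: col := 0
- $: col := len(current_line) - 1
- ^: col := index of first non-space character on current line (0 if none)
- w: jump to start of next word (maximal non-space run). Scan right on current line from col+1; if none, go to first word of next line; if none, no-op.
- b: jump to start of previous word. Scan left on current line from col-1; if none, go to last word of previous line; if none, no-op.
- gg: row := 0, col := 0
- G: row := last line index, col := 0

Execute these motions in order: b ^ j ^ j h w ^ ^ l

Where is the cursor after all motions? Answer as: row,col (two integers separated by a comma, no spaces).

Answer: 2,1

Derivation:
After 1 (b): row=0 col=0 char='g'
After 2 (^): row=0 col=0 char='g'
After 3 (j): row=1 col=0 char='t'
After 4 (^): row=1 col=0 char='t'
After 5 (j): row=2 col=0 char='g'
After 6 (h): row=2 col=0 char='g'
After 7 (w): row=2 col=5 char='s'
After 8 (^): row=2 col=0 char='g'
After 9 (^): row=2 col=0 char='g'
After 10 (l): row=2 col=1 char='r'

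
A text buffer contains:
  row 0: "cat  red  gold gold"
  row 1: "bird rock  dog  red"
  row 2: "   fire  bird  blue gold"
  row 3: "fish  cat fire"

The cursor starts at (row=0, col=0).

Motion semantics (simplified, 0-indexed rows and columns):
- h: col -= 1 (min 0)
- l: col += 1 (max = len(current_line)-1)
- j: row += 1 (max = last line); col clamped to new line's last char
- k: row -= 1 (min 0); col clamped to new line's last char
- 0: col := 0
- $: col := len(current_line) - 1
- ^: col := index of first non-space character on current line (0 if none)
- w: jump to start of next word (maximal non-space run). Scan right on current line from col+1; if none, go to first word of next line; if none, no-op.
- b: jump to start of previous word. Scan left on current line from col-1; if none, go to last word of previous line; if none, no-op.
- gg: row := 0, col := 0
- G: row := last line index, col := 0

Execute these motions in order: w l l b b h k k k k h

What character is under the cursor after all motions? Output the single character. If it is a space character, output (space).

Answer: c

Derivation:
After 1 (w): row=0 col=5 char='r'
After 2 (l): row=0 col=6 char='e'
After 3 (l): row=0 col=7 char='d'
After 4 (b): row=0 col=5 char='r'
After 5 (b): row=0 col=0 char='c'
After 6 (h): row=0 col=0 char='c'
After 7 (k): row=0 col=0 char='c'
After 8 (k): row=0 col=0 char='c'
After 9 (k): row=0 col=0 char='c'
After 10 (k): row=0 col=0 char='c'
After 11 (h): row=0 col=0 char='c'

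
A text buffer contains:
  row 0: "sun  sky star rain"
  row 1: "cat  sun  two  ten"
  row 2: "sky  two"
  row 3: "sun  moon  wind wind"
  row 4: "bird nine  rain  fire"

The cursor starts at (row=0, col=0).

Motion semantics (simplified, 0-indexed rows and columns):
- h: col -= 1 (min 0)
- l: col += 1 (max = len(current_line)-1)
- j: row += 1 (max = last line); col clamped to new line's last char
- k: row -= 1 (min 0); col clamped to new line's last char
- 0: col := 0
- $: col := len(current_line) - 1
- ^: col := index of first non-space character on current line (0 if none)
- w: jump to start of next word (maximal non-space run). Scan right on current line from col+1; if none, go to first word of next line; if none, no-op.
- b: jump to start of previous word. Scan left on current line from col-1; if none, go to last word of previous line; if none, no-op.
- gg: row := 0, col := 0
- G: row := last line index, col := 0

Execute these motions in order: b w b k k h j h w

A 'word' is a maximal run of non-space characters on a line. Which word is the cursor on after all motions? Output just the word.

Answer: sun

Derivation:
After 1 (b): row=0 col=0 char='s'
After 2 (w): row=0 col=5 char='s'
After 3 (b): row=0 col=0 char='s'
After 4 (k): row=0 col=0 char='s'
After 5 (k): row=0 col=0 char='s'
After 6 (h): row=0 col=0 char='s'
After 7 (j): row=1 col=0 char='c'
After 8 (h): row=1 col=0 char='c'
After 9 (w): row=1 col=5 char='s'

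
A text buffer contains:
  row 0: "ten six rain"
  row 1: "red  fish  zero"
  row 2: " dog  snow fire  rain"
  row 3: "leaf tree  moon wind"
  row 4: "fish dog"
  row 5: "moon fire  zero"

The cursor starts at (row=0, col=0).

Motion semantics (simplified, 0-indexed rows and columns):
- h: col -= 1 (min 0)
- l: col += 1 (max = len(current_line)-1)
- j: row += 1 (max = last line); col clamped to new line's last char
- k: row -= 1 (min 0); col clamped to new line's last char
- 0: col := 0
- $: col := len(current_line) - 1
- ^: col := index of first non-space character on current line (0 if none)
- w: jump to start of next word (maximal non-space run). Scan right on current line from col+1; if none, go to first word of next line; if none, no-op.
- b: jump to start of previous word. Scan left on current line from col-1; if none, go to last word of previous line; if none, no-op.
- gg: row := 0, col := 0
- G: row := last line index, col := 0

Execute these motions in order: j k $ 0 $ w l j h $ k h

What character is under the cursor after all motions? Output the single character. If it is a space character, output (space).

After 1 (j): row=1 col=0 char='r'
After 2 (k): row=0 col=0 char='t'
After 3 ($): row=0 col=11 char='n'
After 4 (0): row=0 col=0 char='t'
After 5 ($): row=0 col=11 char='n'
After 6 (w): row=1 col=0 char='r'
After 7 (l): row=1 col=1 char='e'
After 8 (j): row=2 col=1 char='d'
After 9 (h): row=2 col=0 char='_'
After 10 ($): row=2 col=20 char='n'
After 11 (k): row=1 col=14 char='o'
After 12 (h): row=1 col=13 char='r'

Answer: r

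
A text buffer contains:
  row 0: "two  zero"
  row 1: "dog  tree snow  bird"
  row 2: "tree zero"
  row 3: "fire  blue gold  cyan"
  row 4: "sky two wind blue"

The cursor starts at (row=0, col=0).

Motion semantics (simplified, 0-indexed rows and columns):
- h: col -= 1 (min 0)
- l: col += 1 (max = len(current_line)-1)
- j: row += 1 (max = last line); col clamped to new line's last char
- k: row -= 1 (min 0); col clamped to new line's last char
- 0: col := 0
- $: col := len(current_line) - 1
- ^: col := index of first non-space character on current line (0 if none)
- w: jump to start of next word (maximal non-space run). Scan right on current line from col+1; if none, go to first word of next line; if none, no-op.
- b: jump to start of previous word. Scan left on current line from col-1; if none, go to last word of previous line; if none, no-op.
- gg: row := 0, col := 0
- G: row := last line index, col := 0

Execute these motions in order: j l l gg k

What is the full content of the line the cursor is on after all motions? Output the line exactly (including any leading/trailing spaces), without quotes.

Answer: two  zero

Derivation:
After 1 (j): row=1 col=0 char='d'
After 2 (l): row=1 col=1 char='o'
After 3 (l): row=1 col=2 char='g'
After 4 (gg): row=0 col=0 char='t'
After 5 (k): row=0 col=0 char='t'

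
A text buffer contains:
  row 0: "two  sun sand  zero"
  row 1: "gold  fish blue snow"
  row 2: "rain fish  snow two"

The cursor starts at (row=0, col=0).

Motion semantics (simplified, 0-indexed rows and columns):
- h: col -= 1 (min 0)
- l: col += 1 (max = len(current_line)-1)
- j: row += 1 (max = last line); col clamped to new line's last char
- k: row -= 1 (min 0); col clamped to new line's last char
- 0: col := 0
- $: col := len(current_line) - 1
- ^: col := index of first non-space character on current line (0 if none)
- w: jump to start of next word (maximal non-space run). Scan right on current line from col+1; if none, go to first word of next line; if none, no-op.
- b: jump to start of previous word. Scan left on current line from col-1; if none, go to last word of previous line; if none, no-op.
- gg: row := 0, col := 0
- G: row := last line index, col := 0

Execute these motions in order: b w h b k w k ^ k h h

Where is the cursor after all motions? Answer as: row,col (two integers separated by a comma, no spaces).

Answer: 0,0

Derivation:
After 1 (b): row=0 col=0 char='t'
After 2 (w): row=0 col=5 char='s'
After 3 (h): row=0 col=4 char='_'
After 4 (b): row=0 col=0 char='t'
After 5 (k): row=0 col=0 char='t'
After 6 (w): row=0 col=5 char='s'
After 7 (k): row=0 col=5 char='s'
After 8 (^): row=0 col=0 char='t'
After 9 (k): row=0 col=0 char='t'
After 10 (h): row=0 col=0 char='t'
After 11 (h): row=0 col=0 char='t'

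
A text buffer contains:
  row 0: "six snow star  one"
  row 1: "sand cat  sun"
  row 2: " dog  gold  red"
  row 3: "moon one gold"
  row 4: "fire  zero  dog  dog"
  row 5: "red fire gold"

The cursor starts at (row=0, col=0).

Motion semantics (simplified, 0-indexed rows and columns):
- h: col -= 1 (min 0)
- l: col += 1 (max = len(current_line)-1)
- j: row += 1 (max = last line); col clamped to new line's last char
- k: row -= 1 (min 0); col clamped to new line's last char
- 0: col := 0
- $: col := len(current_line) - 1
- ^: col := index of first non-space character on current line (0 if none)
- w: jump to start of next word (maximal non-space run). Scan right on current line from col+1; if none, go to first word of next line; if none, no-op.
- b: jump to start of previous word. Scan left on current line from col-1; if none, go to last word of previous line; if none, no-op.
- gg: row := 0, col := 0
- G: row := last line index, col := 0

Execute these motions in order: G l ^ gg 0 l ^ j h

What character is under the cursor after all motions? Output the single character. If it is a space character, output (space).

Answer: s

Derivation:
After 1 (G): row=5 col=0 char='r'
After 2 (l): row=5 col=1 char='e'
After 3 (^): row=5 col=0 char='r'
After 4 (gg): row=0 col=0 char='s'
After 5 (0): row=0 col=0 char='s'
After 6 (l): row=0 col=1 char='i'
After 7 (^): row=0 col=0 char='s'
After 8 (j): row=1 col=0 char='s'
After 9 (h): row=1 col=0 char='s'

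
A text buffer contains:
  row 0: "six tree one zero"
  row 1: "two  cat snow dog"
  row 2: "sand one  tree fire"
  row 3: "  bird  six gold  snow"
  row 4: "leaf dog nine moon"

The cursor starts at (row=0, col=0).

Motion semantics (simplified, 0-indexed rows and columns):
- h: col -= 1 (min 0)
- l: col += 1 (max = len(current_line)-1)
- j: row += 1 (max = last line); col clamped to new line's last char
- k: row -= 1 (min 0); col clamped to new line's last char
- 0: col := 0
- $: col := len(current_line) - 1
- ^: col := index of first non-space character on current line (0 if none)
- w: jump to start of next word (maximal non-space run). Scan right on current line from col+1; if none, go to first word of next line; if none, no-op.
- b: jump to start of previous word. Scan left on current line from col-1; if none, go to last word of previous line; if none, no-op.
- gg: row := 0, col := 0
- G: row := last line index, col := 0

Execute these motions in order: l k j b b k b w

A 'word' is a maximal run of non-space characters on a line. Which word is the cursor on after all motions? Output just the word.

After 1 (l): row=0 col=1 char='i'
After 2 (k): row=0 col=1 char='i'
After 3 (j): row=1 col=1 char='w'
After 4 (b): row=1 col=0 char='t'
After 5 (b): row=0 col=13 char='z'
After 6 (k): row=0 col=13 char='z'
After 7 (b): row=0 col=9 char='o'
After 8 (w): row=0 col=13 char='z'

Answer: zero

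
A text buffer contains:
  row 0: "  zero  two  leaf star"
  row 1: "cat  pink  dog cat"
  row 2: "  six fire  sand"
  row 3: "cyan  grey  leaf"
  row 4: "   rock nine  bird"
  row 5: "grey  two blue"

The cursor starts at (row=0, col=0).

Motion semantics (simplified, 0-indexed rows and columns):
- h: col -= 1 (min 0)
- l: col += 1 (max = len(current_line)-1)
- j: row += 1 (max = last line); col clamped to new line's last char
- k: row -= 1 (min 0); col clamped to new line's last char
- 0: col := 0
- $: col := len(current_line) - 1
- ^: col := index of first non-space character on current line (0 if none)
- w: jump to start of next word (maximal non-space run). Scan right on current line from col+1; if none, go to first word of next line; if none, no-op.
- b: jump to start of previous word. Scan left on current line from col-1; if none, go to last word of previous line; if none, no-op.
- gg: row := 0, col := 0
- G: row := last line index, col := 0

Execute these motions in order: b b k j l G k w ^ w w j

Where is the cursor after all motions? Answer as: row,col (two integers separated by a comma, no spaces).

After 1 (b): row=0 col=0 char='_'
After 2 (b): row=0 col=0 char='_'
After 3 (k): row=0 col=0 char='_'
After 4 (j): row=1 col=0 char='c'
After 5 (l): row=1 col=1 char='a'
After 6 (G): row=5 col=0 char='g'
After 7 (k): row=4 col=0 char='_'
After 8 (w): row=4 col=3 char='r'
After 9 (^): row=4 col=3 char='r'
After 10 (w): row=4 col=8 char='n'
After 11 (w): row=4 col=14 char='b'
After 12 (j): row=5 col=13 char='e'

Answer: 5,13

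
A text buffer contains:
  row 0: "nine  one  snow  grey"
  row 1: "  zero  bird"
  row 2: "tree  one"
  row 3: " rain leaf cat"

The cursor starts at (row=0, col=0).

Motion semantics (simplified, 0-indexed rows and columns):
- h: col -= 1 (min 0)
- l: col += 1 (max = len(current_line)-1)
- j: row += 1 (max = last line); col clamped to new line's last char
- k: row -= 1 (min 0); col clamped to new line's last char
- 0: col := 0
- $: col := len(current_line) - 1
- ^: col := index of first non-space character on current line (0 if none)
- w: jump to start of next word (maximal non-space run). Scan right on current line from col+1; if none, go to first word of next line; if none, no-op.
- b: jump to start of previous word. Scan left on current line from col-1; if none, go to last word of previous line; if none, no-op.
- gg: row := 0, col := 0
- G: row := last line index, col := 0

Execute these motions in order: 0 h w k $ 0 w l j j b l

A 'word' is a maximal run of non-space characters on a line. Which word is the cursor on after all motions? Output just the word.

After 1 (0): row=0 col=0 char='n'
After 2 (h): row=0 col=0 char='n'
After 3 (w): row=0 col=6 char='o'
After 4 (k): row=0 col=6 char='o'
After 5 ($): row=0 col=20 char='y'
After 6 (0): row=0 col=0 char='n'
After 7 (w): row=0 col=6 char='o'
After 8 (l): row=0 col=7 char='n'
After 9 (j): row=1 col=7 char='_'
After 10 (j): row=2 col=7 char='n'
After 11 (b): row=2 col=6 char='o'
After 12 (l): row=2 col=7 char='n'

Answer: one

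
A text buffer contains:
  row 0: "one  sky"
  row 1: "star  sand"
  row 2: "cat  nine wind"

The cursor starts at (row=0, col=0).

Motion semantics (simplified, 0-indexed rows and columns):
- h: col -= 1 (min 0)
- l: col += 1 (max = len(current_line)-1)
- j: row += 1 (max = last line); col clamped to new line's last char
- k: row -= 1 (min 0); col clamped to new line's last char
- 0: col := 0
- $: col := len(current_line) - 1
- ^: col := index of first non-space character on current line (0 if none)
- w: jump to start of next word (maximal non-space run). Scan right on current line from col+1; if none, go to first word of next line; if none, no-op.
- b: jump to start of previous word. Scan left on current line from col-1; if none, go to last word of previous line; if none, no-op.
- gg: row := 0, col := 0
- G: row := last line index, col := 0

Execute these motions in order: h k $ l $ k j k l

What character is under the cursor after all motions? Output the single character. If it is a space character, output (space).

Answer: y

Derivation:
After 1 (h): row=0 col=0 char='o'
After 2 (k): row=0 col=0 char='o'
After 3 ($): row=0 col=7 char='y'
After 4 (l): row=0 col=7 char='y'
After 5 ($): row=0 col=7 char='y'
After 6 (k): row=0 col=7 char='y'
After 7 (j): row=1 col=7 char='a'
After 8 (k): row=0 col=7 char='y'
After 9 (l): row=0 col=7 char='y'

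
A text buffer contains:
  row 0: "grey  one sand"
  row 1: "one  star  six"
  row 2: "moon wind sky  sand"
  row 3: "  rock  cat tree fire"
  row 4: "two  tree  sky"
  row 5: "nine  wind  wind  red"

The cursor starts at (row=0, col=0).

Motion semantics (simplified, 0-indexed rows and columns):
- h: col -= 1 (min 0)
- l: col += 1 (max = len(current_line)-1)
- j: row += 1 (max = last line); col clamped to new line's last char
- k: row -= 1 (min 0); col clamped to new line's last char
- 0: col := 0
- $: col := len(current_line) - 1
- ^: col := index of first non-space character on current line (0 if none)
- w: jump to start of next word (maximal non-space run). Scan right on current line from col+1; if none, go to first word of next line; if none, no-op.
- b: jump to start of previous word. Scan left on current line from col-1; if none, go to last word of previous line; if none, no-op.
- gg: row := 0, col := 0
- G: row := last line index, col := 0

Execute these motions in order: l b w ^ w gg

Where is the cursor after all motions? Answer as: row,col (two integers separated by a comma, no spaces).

After 1 (l): row=0 col=1 char='r'
After 2 (b): row=0 col=0 char='g'
After 3 (w): row=0 col=6 char='o'
After 4 (^): row=0 col=0 char='g'
After 5 (w): row=0 col=6 char='o'
After 6 (gg): row=0 col=0 char='g'

Answer: 0,0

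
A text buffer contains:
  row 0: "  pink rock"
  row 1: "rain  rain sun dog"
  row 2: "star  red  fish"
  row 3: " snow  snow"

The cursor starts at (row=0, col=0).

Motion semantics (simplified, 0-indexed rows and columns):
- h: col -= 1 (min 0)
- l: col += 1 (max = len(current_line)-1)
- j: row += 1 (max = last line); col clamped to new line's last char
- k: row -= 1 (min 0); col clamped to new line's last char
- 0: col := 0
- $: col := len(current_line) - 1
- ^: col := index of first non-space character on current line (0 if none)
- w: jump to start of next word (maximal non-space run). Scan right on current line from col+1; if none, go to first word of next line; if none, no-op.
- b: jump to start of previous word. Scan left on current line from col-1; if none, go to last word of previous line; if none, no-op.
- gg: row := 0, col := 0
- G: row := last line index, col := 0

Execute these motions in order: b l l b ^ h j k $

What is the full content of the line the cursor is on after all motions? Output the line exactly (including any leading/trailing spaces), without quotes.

After 1 (b): row=0 col=0 char='_'
After 2 (l): row=0 col=1 char='_'
After 3 (l): row=0 col=2 char='p'
After 4 (b): row=0 col=2 char='p'
After 5 (^): row=0 col=2 char='p'
After 6 (h): row=0 col=1 char='_'
After 7 (j): row=1 col=1 char='a'
After 8 (k): row=0 col=1 char='_'
After 9 ($): row=0 col=10 char='k'

Answer:   pink rock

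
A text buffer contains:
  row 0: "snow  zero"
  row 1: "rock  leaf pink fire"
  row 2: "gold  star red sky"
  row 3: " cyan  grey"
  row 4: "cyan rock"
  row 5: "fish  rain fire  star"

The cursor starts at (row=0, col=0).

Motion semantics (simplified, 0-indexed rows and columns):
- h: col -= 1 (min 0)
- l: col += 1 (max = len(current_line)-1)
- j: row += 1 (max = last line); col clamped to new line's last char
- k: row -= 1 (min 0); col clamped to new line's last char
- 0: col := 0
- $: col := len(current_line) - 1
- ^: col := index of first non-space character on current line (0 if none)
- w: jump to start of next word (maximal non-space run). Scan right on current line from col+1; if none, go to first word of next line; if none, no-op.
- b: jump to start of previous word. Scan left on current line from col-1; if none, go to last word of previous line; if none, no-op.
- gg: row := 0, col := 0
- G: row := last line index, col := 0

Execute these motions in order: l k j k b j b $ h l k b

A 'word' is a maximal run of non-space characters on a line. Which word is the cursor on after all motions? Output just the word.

After 1 (l): row=0 col=1 char='n'
After 2 (k): row=0 col=1 char='n'
After 3 (j): row=1 col=1 char='o'
After 4 (k): row=0 col=1 char='n'
After 5 (b): row=0 col=0 char='s'
After 6 (j): row=1 col=0 char='r'
After 7 (b): row=0 col=6 char='z'
After 8 ($): row=0 col=9 char='o'
After 9 (h): row=0 col=8 char='r'
After 10 (l): row=0 col=9 char='o'
After 11 (k): row=0 col=9 char='o'
After 12 (b): row=0 col=6 char='z'

Answer: zero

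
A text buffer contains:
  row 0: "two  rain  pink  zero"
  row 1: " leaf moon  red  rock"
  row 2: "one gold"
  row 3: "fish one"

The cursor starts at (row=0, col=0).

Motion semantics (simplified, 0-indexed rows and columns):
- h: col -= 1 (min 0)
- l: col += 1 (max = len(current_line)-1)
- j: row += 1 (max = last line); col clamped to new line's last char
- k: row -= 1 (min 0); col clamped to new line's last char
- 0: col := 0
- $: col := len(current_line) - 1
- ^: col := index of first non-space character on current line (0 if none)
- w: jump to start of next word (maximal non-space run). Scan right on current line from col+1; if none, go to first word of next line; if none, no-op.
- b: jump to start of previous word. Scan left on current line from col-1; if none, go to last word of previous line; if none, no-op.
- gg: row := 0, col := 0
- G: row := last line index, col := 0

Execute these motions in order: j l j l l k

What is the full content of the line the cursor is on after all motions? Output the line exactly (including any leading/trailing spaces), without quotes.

Answer:  leaf moon  red  rock

Derivation:
After 1 (j): row=1 col=0 char='_'
After 2 (l): row=1 col=1 char='l'
After 3 (j): row=2 col=1 char='n'
After 4 (l): row=2 col=2 char='e'
After 5 (l): row=2 col=3 char='_'
After 6 (k): row=1 col=3 char='a'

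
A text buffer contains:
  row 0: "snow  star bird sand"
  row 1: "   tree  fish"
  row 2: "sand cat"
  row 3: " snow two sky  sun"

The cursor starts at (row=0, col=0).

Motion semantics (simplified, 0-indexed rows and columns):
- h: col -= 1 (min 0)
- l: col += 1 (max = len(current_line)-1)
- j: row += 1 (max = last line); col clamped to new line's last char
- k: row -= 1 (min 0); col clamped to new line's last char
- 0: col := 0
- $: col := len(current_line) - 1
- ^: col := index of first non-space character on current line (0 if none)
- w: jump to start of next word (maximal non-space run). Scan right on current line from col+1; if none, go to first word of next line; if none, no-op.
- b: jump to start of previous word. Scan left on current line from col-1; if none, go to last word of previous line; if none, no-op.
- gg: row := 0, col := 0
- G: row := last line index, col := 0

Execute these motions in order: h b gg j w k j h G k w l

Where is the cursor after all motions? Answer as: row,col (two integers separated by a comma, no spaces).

Answer: 2,6

Derivation:
After 1 (h): row=0 col=0 char='s'
After 2 (b): row=0 col=0 char='s'
After 3 (gg): row=0 col=0 char='s'
After 4 (j): row=1 col=0 char='_'
After 5 (w): row=1 col=3 char='t'
After 6 (k): row=0 col=3 char='w'
After 7 (j): row=1 col=3 char='t'
After 8 (h): row=1 col=2 char='_'
After 9 (G): row=3 col=0 char='_'
After 10 (k): row=2 col=0 char='s'
After 11 (w): row=2 col=5 char='c'
After 12 (l): row=2 col=6 char='a'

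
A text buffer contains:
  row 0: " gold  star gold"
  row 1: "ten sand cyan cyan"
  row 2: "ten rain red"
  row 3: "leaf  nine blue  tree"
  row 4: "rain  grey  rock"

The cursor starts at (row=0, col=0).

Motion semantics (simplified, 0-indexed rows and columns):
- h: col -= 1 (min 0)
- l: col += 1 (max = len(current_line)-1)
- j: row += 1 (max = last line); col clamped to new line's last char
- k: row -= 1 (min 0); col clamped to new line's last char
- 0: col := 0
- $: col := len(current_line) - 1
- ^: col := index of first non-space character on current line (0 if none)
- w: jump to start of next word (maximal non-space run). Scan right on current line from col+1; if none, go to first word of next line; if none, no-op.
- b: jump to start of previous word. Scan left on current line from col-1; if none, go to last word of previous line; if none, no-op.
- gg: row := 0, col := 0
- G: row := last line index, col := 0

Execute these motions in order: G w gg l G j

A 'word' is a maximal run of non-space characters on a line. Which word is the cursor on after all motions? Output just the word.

After 1 (G): row=4 col=0 char='r'
After 2 (w): row=4 col=6 char='g'
After 3 (gg): row=0 col=0 char='_'
After 4 (l): row=0 col=1 char='g'
After 5 (G): row=4 col=0 char='r'
After 6 (j): row=4 col=0 char='r'

Answer: rain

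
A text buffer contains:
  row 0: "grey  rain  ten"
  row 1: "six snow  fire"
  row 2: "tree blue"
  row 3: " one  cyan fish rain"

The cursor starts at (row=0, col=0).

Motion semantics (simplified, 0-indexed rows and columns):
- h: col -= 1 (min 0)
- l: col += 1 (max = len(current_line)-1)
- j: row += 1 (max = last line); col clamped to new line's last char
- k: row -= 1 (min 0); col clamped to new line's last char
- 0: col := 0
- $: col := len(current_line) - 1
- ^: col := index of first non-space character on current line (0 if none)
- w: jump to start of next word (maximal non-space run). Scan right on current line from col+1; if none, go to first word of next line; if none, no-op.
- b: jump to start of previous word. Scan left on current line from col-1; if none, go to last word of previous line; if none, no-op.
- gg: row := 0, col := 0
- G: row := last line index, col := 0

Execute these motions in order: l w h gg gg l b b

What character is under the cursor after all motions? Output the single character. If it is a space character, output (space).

Answer: g

Derivation:
After 1 (l): row=0 col=1 char='r'
After 2 (w): row=0 col=6 char='r'
After 3 (h): row=0 col=5 char='_'
After 4 (gg): row=0 col=0 char='g'
After 5 (gg): row=0 col=0 char='g'
After 6 (l): row=0 col=1 char='r'
After 7 (b): row=0 col=0 char='g'
After 8 (b): row=0 col=0 char='g'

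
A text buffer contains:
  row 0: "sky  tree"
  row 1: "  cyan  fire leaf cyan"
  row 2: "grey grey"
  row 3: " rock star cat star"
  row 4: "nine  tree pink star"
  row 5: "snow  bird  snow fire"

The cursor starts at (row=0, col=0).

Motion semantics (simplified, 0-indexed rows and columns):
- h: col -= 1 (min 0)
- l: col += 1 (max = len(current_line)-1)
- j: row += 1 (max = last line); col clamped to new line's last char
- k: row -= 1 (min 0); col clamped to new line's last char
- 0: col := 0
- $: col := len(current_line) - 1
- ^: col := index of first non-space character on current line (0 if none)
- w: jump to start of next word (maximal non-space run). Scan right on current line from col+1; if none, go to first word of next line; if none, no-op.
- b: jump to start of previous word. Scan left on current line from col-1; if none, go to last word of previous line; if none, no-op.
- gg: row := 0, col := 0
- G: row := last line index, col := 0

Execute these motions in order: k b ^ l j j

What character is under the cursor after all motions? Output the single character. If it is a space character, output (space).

Answer: r

Derivation:
After 1 (k): row=0 col=0 char='s'
After 2 (b): row=0 col=0 char='s'
After 3 (^): row=0 col=0 char='s'
After 4 (l): row=0 col=1 char='k'
After 5 (j): row=1 col=1 char='_'
After 6 (j): row=2 col=1 char='r'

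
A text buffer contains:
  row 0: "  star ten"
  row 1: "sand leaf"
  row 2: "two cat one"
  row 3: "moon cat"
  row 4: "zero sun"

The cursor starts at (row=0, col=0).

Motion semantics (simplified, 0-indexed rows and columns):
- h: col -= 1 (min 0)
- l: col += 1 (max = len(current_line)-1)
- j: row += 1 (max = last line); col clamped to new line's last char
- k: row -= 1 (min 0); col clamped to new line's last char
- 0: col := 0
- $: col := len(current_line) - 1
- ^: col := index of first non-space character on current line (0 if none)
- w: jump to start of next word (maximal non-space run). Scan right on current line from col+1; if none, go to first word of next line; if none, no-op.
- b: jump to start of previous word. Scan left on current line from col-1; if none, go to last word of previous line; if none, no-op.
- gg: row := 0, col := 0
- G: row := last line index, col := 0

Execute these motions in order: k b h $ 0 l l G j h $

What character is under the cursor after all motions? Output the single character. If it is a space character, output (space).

Answer: n

Derivation:
After 1 (k): row=0 col=0 char='_'
After 2 (b): row=0 col=0 char='_'
After 3 (h): row=0 col=0 char='_'
After 4 ($): row=0 col=9 char='n'
After 5 (0): row=0 col=0 char='_'
After 6 (l): row=0 col=1 char='_'
After 7 (l): row=0 col=2 char='s'
After 8 (G): row=4 col=0 char='z'
After 9 (j): row=4 col=0 char='z'
After 10 (h): row=4 col=0 char='z'
After 11 ($): row=4 col=7 char='n'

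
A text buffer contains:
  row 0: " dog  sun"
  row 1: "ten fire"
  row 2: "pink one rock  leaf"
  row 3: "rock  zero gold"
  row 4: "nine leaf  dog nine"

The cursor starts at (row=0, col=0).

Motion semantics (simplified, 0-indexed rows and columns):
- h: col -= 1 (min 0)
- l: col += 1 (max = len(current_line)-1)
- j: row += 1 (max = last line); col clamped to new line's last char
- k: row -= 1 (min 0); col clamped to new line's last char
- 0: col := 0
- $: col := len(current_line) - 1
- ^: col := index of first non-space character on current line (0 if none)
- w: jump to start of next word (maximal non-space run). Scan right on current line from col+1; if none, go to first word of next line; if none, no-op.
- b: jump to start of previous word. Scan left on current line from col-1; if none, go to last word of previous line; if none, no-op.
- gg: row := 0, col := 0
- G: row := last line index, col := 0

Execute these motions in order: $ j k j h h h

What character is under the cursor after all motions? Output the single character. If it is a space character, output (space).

Answer: f

Derivation:
After 1 ($): row=0 col=8 char='n'
After 2 (j): row=1 col=7 char='e'
After 3 (k): row=0 col=7 char='u'
After 4 (j): row=1 col=7 char='e'
After 5 (h): row=1 col=6 char='r'
After 6 (h): row=1 col=5 char='i'
After 7 (h): row=1 col=4 char='f'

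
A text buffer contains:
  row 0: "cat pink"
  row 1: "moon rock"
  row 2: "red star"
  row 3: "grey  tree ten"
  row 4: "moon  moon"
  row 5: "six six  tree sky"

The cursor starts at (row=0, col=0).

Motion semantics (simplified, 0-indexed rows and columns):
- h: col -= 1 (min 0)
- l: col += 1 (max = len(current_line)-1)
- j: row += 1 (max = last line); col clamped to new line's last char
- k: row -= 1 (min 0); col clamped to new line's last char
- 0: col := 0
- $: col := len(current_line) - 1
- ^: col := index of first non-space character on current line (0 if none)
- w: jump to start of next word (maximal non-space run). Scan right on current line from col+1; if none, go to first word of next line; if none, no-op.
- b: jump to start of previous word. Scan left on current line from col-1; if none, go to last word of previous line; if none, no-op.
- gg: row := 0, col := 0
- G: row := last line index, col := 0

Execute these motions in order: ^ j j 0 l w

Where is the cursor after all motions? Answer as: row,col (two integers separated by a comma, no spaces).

Answer: 2,4

Derivation:
After 1 (^): row=0 col=0 char='c'
After 2 (j): row=1 col=0 char='m'
After 3 (j): row=2 col=0 char='r'
After 4 (0): row=2 col=0 char='r'
After 5 (l): row=2 col=1 char='e'
After 6 (w): row=2 col=4 char='s'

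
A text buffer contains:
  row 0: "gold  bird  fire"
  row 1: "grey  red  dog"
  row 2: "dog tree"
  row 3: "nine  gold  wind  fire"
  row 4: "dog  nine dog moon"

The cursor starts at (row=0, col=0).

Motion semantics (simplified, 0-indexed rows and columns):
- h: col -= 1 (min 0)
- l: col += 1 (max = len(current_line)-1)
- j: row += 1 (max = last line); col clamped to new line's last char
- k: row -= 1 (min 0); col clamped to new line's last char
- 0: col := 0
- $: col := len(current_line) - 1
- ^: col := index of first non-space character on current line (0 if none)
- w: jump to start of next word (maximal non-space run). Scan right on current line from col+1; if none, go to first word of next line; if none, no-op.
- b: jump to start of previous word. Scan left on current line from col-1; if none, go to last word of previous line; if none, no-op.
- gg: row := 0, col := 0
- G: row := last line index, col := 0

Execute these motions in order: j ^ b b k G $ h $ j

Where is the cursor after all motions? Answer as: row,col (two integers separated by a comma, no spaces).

Answer: 4,17

Derivation:
After 1 (j): row=1 col=0 char='g'
After 2 (^): row=1 col=0 char='g'
After 3 (b): row=0 col=12 char='f'
After 4 (b): row=0 col=6 char='b'
After 5 (k): row=0 col=6 char='b'
After 6 (G): row=4 col=0 char='d'
After 7 ($): row=4 col=17 char='n'
After 8 (h): row=4 col=16 char='o'
After 9 ($): row=4 col=17 char='n'
After 10 (j): row=4 col=17 char='n'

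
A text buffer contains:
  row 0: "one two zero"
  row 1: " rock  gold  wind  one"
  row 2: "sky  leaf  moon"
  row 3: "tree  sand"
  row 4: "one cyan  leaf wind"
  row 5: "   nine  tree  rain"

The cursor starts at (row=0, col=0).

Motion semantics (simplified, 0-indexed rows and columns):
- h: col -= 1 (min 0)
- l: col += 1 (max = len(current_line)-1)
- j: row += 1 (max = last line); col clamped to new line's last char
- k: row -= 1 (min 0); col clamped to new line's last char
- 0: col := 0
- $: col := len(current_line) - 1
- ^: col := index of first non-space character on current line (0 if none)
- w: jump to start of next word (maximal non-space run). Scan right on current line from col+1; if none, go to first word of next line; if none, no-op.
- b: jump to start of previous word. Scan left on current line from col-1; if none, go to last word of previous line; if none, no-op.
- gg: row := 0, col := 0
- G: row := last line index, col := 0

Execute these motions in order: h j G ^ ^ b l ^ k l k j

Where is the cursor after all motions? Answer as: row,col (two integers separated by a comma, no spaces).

After 1 (h): row=0 col=0 char='o'
After 2 (j): row=1 col=0 char='_'
After 3 (G): row=5 col=0 char='_'
After 4 (^): row=5 col=3 char='n'
After 5 (^): row=5 col=3 char='n'
After 6 (b): row=4 col=15 char='w'
After 7 (l): row=4 col=16 char='i'
After 8 (^): row=4 col=0 char='o'
After 9 (k): row=3 col=0 char='t'
After 10 (l): row=3 col=1 char='r'
After 11 (k): row=2 col=1 char='k'
After 12 (j): row=3 col=1 char='r'

Answer: 3,1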